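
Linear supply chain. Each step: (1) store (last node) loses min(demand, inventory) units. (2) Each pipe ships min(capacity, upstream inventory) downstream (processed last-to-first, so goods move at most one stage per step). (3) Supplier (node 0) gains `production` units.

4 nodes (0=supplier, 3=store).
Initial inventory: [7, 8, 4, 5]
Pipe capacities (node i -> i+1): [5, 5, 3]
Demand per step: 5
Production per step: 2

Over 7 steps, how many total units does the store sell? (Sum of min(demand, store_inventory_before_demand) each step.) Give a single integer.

Step 1: sold=5 (running total=5) -> [4 8 6 3]
Step 2: sold=3 (running total=8) -> [2 7 8 3]
Step 3: sold=3 (running total=11) -> [2 4 10 3]
Step 4: sold=3 (running total=14) -> [2 2 11 3]
Step 5: sold=3 (running total=17) -> [2 2 10 3]
Step 6: sold=3 (running total=20) -> [2 2 9 3]
Step 7: sold=3 (running total=23) -> [2 2 8 3]

Answer: 23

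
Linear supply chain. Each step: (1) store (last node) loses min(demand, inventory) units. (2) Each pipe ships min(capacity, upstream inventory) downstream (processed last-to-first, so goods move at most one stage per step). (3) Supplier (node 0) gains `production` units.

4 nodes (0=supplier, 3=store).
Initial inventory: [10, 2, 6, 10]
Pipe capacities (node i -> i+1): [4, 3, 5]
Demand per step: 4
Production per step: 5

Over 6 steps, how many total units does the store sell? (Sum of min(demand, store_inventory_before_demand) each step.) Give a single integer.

Step 1: sold=4 (running total=4) -> [11 4 3 11]
Step 2: sold=4 (running total=8) -> [12 5 3 10]
Step 3: sold=4 (running total=12) -> [13 6 3 9]
Step 4: sold=4 (running total=16) -> [14 7 3 8]
Step 5: sold=4 (running total=20) -> [15 8 3 7]
Step 6: sold=4 (running total=24) -> [16 9 3 6]

Answer: 24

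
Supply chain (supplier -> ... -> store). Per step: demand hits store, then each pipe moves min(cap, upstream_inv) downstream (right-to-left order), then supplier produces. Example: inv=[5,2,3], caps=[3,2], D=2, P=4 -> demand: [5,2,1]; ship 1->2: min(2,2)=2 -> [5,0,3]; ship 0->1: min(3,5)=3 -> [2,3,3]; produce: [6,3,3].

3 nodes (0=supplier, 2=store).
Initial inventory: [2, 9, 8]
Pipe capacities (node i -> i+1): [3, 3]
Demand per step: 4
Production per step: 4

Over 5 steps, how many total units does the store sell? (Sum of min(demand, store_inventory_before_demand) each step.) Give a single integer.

Answer: 20

Derivation:
Step 1: sold=4 (running total=4) -> [4 8 7]
Step 2: sold=4 (running total=8) -> [5 8 6]
Step 3: sold=4 (running total=12) -> [6 8 5]
Step 4: sold=4 (running total=16) -> [7 8 4]
Step 5: sold=4 (running total=20) -> [8 8 3]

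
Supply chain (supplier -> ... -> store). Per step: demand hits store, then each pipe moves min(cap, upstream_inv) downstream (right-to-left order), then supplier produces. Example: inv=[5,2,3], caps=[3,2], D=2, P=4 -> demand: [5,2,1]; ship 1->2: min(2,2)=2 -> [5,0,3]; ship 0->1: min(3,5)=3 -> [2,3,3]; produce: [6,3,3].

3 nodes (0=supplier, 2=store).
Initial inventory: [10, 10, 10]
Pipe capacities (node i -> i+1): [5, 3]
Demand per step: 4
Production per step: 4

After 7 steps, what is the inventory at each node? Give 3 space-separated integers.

Step 1: demand=4,sold=4 ship[1->2]=3 ship[0->1]=5 prod=4 -> inv=[9 12 9]
Step 2: demand=4,sold=4 ship[1->2]=3 ship[0->1]=5 prod=4 -> inv=[8 14 8]
Step 3: demand=4,sold=4 ship[1->2]=3 ship[0->1]=5 prod=4 -> inv=[7 16 7]
Step 4: demand=4,sold=4 ship[1->2]=3 ship[0->1]=5 prod=4 -> inv=[6 18 6]
Step 5: demand=4,sold=4 ship[1->2]=3 ship[0->1]=5 prod=4 -> inv=[5 20 5]
Step 6: demand=4,sold=4 ship[1->2]=3 ship[0->1]=5 prod=4 -> inv=[4 22 4]
Step 7: demand=4,sold=4 ship[1->2]=3 ship[0->1]=4 prod=4 -> inv=[4 23 3]

4 23 3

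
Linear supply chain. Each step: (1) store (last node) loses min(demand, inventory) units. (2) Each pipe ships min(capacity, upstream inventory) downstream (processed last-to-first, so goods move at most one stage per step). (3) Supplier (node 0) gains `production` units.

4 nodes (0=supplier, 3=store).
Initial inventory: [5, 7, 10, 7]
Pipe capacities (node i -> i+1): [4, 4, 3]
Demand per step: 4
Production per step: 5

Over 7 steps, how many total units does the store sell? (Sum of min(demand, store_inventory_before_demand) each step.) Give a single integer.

Answer: 25

Derivation:
Step 1: sold=4 (running total=4) -> [6 7 11 6]
Step 2: sold=4 (running total=8) -> [7 7 12 5]
Step 3: sold=4 (running total=12) -> [8 7 13 4]
Step 4: sold=4 (running total=16) -> [9 7 14 3]
Step 5: sold=3 (running total=19) -> [10 7 15 3]
Step 6: sold=3 (running total=22) -> [11 7 16 3]
Step 7: sold=3 (running total=25) -> [12 7 17 3]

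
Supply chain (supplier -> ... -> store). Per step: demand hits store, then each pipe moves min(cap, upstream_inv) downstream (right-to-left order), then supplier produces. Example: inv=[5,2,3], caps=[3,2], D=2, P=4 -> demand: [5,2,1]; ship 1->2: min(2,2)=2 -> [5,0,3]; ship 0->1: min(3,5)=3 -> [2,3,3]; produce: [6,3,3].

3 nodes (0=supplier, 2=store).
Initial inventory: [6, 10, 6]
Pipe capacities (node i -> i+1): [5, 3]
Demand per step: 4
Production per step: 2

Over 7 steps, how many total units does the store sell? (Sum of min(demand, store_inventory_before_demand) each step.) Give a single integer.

Step 1: sold=4 (running total=4) -> [3 12 5]
Step 2: sold=4 (running total=8) -> [2 12 4]
Step 3: sold=4 (running total=12) -> [2 11 3]
Step 4: sold=3 (running total=15) -> [2 10 3]
Step 5: sold=3 (running total=18) -> [2 9 3]
Step 6: sold=3 (running total=21) -> [2 8 3]
Step 7: sold=3 (running total=24) -> [2 7 3]

Answer: 24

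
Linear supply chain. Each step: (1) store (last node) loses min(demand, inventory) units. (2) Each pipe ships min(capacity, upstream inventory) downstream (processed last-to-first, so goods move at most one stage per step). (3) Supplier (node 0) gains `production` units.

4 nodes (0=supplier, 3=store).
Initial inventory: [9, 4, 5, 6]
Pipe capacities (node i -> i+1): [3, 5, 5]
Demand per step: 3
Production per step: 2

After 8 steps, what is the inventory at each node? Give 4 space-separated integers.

Step 1: demand=3,sold=3 ship[2->3]=5 ship[1->2]=4 ship[0->1]=3 prod=2 -> inv=[8 3 4 8]
Step 2: demand=3,sold=3 ship[2->3]=4 ship[1->2]=3 ship[0->1]=3 prod=2 -> inv=[7 3 3 9]
Step 3: demand=3,sold=3 ship[2->3]=3 ship[1->2]=3 ship[0->1]=3 prod=2 -> inv=[6 3 3 9]
Step 4: demand=3,sold=3 ship[2->3]=3 ship[1->2]=3 ship[0->1]=3 prod=2 -> inv=[5 3 3 9]
Step 5: demand=3,sold=3 ship[2->3]=3 ship[1->2]=3 ship[0->1]=3 prod=2 -> inv=[4 3 3 9]
Step 6: demand=3,sold=3 ship[2->3]=3 ship[1->2]=3 ship[0->1]=3 prod=2 -> inv=[3 3 3 9]
Step 7: demand=3,sold=3 ship[2->3]=3 ship[1->2]=3 ship[0->1]=3 prod=2 -> inv=[2 3 3 9]
Step 8: demand=3,sold=3 ship[2->3]=3 ship[1->2]=3 ship[0->1]=2 prod=2 -> inv=[2 2 3 9]

2 2 3 9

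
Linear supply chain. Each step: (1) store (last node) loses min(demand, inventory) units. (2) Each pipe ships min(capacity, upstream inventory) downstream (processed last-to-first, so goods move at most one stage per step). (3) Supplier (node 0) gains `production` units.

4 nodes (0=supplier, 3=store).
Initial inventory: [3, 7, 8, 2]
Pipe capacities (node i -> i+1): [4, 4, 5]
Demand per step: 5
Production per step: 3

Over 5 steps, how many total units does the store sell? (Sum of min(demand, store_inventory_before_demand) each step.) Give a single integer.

Answer: 22

Derivation:
Step 1: sold=2 (running total=2) -> [3 6 7 5]
Step 2: sold=5 (running total=7) -> [3 5 6 5]
Step 3: sold=5 (running total=12) -> [3 4 5 5]
Step 4: sold=5 (running total=17) -> [3 3 4 5]
Step 5: sold=5 (running total=22) -> [3 3 3 4]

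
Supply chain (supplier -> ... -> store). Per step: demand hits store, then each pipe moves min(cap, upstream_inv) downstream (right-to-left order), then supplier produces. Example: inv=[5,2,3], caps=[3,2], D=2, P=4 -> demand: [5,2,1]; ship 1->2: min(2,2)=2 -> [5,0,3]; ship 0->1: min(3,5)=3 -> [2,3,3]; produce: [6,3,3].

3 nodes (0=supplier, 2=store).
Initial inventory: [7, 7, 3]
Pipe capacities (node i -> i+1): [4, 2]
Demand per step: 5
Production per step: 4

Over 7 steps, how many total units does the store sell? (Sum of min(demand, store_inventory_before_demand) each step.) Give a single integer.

Step 1: sold=3 (running total=3) -> [7 9 2]
Step 2: sold=2 (running total=5) -> [7 11 2]
Step 3: sold=2 (running total=7) -> [7 13 2]
Step 4: sold=2 (running total=9) -> [7 15 2]
Step 5: sold=2 (running total=11) -> [7 17 2]
Step 6: sold=2 (running total=13) -> [7 19 2]
Step 7: sold=2 (running total=15) -> [7 21 2]

Answer: 15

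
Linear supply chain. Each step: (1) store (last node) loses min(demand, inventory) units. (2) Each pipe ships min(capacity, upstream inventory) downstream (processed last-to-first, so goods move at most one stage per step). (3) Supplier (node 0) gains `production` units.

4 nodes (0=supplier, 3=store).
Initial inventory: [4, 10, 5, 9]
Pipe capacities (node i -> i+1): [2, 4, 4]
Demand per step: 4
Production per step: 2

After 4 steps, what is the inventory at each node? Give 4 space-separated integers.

Step 1: demand=4,sold=4 ship[2->3]=4 ship[1->2]=4 ship[0->1]=2 prod=2 -> inv=[4 8 5 9]
Step 2: demand=4,sold=4 ship[2->3]=4 ship[1->2]=4 ship[0->1]=2 prod=2 -> inv=[4 6 5 9]
Step 3: demand=4,sold=4 ship[2->3]=4 ship[1->2]=4 ship[0->1]=2 prod=2 -> inv=[4 4 5 9]
Step 4: demand=4,sold=4 ship[2->3]=4 ship[1->2]=4 ship[0->1]=2 prod=2 -> inv=[4 2 5 9]

4 2 5 9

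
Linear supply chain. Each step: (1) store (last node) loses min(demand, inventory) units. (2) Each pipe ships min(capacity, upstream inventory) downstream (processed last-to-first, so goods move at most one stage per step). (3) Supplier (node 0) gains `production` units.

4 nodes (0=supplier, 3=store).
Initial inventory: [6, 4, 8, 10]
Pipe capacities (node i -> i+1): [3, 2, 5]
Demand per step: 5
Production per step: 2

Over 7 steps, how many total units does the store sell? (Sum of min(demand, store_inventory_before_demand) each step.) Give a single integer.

Step 1: sold=5 (running total=5) -> [5 5 5 10]
Step 2: sold=5 (running total=10) -> [4 6 2 10]
Step 3: sold=5 (running total=15) -> [3 7 2 7]
Step 4: sold=5 (running total=20) -> [2 8 2 4]
Step 5: sold=4 (running total=24) -> [2 8 2 2]
Step 6: sold=2 (running total=26) -> [2 8 2 2]
Step 7: sold=2 (running total=28) -> [2 8 2 2]

Answer: 28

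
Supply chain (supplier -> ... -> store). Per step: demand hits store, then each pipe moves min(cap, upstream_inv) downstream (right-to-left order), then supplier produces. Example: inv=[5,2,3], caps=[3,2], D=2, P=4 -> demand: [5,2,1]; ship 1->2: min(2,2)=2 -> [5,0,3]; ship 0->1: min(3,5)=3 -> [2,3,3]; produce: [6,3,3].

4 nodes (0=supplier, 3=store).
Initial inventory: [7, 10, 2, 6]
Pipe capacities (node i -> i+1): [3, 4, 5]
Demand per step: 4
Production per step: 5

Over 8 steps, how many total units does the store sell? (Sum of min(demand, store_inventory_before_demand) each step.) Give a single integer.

Answer: 32

Derivation:
Step 1: sold=4 (running total=4) -> [9 9 4 4]
Step 2: sold=4 (running total=8) -> [11 8 4 4]
Step 3: sold=4 (running total=12) -> [13 7 4 4]
Step 4: sold=4 (running total=16) -> [15 6 4 4]
Step 5: sold=4 (running total=20) -> [17 5 4 4]
Step 6: sold=4 (running total=24) -> [19 4 4 4]
Step 7: sold=4 (running total=28) -> [21 3 4 4]
Step 8: sold=4 (running total=32) -> [23 3 3 4]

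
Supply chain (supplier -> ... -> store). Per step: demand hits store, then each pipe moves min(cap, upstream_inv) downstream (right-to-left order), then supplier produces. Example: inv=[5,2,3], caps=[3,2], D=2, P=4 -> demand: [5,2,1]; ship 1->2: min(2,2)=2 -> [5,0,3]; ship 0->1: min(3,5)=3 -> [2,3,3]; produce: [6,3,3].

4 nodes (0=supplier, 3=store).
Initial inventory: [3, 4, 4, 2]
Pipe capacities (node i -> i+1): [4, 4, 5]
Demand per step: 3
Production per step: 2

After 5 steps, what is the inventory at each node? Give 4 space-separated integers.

Step 1: demand=3,sold=2 ship[2->3]=4 ship[1->2]=4 ship[0->1]=3 prod=2 -> inv=[2 3 4 4]
Step 2: demand=3,sold=3 ship[2->3]=4 ship[1->2]=3 ship[0->1]=2 prod=2 -> inv=[2 2 3 5]
Step 3: demand=3,sold=3 ship[2->3]=3 ship[1->2]=2 ship[0->1]=2 prod=2 -> inv=[2 2 2 5]
Step 4: demand=3,sold=3 ship[2->3]=2 ship[1->2]=2 ship[0->1]=2 prod=2 -> inv=[2 2 2 4]
Step 5: demand=3,sold=3 ship[2->3]=2 ship[1->2]=2 ship[0->1]=2 prod=2 -> inv=[2 2 2 3]

2 2 2 3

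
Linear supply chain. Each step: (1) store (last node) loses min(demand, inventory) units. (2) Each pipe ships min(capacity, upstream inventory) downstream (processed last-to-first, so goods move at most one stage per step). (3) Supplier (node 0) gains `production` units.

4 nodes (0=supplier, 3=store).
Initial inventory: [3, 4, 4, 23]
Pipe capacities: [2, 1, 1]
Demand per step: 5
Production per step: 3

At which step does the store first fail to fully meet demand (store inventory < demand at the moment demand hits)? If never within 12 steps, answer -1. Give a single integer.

Step 1: demand=5,sold=5 ship[2->3]=1 ship[1->2]=1 ship[0->1]=2 prod=3 -> [4 5 4 19]
Step 2: demand=5,sold=5 ship[2->3]=1 ship[1->2]=1 ship[0->1]=2 prod=3 -> [5 6 4 15]
Step 3: demand=5,sold=5 ship[2->3]=1 ship[1->2]=1 ship[0->1]=2 prod=3 -> [6 7 4 11]
Step 4: demand=5,sold=5 ship[2->3]=1 ship[1->2]=1 ship[0->1]=2 prod=3 -> [7 8 4 7]
Step 5: demand=5,sold=5 ship[2->3]=1 ship[1->2]=1 ship[0->1]=2 prod=3 -> [8 9 4 3]
Step 6: demand=5,sold=3 ship[2->3]=1 ship[1->2]=1 ship[0->1]=2 prod=3 -> [9 10 4 1]
Step 7: demand=5,sold=1 ship[2->3]=1 ship[1->2]=1 ship[0->1]=2 prod=3 -> [10 11 4 1]
Step 8: demand=5,sold=1 ship[2->3]=1 ship[1->2]=1 ship[0->1]=2 prod=3 -> [11 12 4 1]
Step 9: demand=5,sold=1 ship[2->3]=1 ship[1->2]=1 ship[0->1]=2 prod=3 -> [12 13 4 1]
Step 10: demand=5,sold=1 ship[2->3]=1 ship[1->2]=1 ship[0->1]=2 prod=3 -> [13 14 4 1]
Step 11: demand=5,sold=1 ship[2->3]=1 ship[1->2]=1 ship[0->1]=2 prod=3 -> [14 15 4 1]
Step 12: demand=5,sold=1 ship[2->3]=1 ship[1->2]=1 ship[0->1]=2 prod=3 -> [15 16 4 1]
First stockout at step 6

6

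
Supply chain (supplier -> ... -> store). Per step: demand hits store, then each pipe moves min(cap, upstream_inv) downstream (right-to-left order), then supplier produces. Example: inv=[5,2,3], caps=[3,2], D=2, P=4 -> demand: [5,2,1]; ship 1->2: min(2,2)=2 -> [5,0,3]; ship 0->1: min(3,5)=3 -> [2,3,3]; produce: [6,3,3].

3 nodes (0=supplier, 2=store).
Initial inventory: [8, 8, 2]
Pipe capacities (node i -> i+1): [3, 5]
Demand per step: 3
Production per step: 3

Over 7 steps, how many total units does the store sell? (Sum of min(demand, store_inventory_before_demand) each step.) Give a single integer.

Step 1: sold=2 (running total=2) -> [8 6 5]
Step 2: sold=3 (running total=5) -> [8 4 7]
Step 3: sold=3 (running total=8) -> [8 3 8]
Step 4: sold=3 (running total=11) -> [8 3 8]
Step 5: sold=3 (running total=14) -> [8 3 8]
Step 6: sold=3 (running total=17) -> [8 3 8]
Step 7: sold=3 (running total=20) -> [8 3 8]

Answer: 20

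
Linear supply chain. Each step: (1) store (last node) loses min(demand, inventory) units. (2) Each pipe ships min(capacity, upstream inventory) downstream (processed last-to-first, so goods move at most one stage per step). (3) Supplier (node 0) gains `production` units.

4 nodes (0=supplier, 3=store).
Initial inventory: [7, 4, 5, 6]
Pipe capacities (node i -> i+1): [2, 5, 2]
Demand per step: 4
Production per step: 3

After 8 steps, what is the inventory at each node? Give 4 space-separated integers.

Step 1: demand=4,sold=4 ship[2->3]=2 ship[1->2]=4 ship[0->1]=2 prod=3 -> inv=[8 2 7 4]
Step 2: demand=4,sold=4 ship[2->3]=2 ship[1->2]=2 ship[0->1]=2 prod=3 -> inv=[9 2 7 2]
Step 3: demand=4,sold=2 ship[2->3]=2 ship[1->2]=2 ship[0->1]=2 prod=3 -> inv=[10 2 7 2]
Step 4: demand=4,sold=2 ship[2->3]=2 ship[1->2]=2 ship[0->1]=2 prod=3 -> inv=[11 2 7 2]
Step 5: demand=4,sold=2 ship[2->3]=2 ship[1->2]=2 ship[0->1]=2 prod=3 -> inv=[12 2 7 2]
Step 6: demand=4,sold=2 ship[2->3]=2 ship[1->2]=2 ship[0->1]=2 prod=3 -> inv=[13 2 7 2]
Step 7: demand=4,sold=2 ship[2->3]=2 ship[1->2]=2 ship[0->1]=2 prod=3 -> inv=[14 2 7 2]
Step 8: demand=4,sold=2 ship[2->3]=2 ship[1->2]=2 ship[0->1]=2 prod=3 -> inv=[15 2 7 2]

15 2 7 2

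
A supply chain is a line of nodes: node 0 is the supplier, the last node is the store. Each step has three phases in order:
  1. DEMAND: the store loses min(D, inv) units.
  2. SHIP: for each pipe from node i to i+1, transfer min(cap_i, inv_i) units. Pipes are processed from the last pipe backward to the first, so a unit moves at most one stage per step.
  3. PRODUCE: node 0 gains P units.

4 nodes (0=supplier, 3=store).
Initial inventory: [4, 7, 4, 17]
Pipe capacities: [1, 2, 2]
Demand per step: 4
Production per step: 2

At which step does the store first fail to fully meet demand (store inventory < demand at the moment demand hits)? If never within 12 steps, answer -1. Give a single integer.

Step 1: demand=4,sold=4 ship[2->3]=2 ship[1->2]=2 ship[0->1]=1 prod=2 -> [5 6 4 15]
Step 2: demand=4,sold=4 ship[2->3]=2 ship[1->2]=2 ship[0->1]=1 prod=2 -> [6 5 4 13]
Step 3: demand=4,sold=4 ship[2->3]=2 ship[1->2]=2 ship[0->1]=1 prod=2 -> [7 4 4 11]
Step 4: demand=4,sold=4 ship[2->3]=2 ship[1->2]=2 ship[0->1]=1 prod=2 -> [8 3 4 9]
Step 5: demand=4,sold=4 ship[2->3]=2 ship[1->2]=2 ship[0->1]=1 prod=2 -> [9 2 4 7]
Step 6: demand=4,sold=4 ship[2->3]=2 ship[1->2]=2 ship[0->1]=1 prod=2 -> [10 1 4 5]
Step 7: demand=4,sold=4 ship[2->3]=2 ship[1->2]=1 ship[0->1]=1 prod=2 -> [11 1 3 3]
Step 8: demand=4,sold=3 ship[2->3]=2 ship[1->2]=1 ship[0->1]=1 prod=2 -> [12 1 2 2]
Step 9: demand=4,sold=2 ship[2->3]=2 ship[1->2]=1 ship[0->1]=1 prod=2 -> [13 1 1 2]
Step 10: demand=4,sold=2 ship[2->3]=1 ship[1->2]=1 ship[0->1]=1 prod=2 -> [14 1 1 1]
Step 11: demand=4,sold=1 ship[2->3]=1 ship[1->2]=1 ship[0->1]=1 prod=2 -> [15 1 1 1]
Step 12: demand=4,sold=1 ship[2->3]=1 ship[1->2]=1 ship[0->1]=1 prod=2 -> [16 1 1 1]
First stockout at step 8

8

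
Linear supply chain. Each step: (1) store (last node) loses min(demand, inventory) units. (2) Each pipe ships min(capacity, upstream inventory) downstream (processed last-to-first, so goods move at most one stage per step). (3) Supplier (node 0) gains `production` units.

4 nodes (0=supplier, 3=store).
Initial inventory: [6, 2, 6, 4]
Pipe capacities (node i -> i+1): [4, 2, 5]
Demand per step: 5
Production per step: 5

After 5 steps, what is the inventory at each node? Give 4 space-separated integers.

Step 1: demand=5,sold=4 ship[2->3]=5 ship[1->2]=2 ship[0->1]=4 prod=5 -> inv=[7 4 3 5]
Step 2: demand=5,sold=5 ship[2->3]=3 ship[1->2]=2 ship[0->1]=4 prod=5 -> inv=[8 6 2 3]
Step 3: demand=5,sold=3 ship[2->3]=2 ship[1->2]=2 ship[0->1]=4 prod=5 -> inv=[9 8 2 2]
Step 4: demand=5,sold=2 ship[2->3]=2 ship[1->2]=2 ship[0->1]=4 prod=5 -> inv=[10 10 2 2]
Step 5: demand=5,sold=2 ship[2->3]=2 ship[1->2]=2 ship[0->1]=4 prod=5 -> inv=[11 12 2 2]

11 12 2 2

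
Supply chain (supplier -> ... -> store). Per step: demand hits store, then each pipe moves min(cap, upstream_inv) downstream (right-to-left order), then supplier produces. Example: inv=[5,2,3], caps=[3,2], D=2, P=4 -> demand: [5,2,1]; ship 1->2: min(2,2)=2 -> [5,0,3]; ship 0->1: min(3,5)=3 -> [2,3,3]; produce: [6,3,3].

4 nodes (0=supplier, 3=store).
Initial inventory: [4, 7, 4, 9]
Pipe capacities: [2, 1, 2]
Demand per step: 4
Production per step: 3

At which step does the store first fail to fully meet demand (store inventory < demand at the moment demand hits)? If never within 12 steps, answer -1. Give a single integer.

Step 1: demand=4,sold=4 ship[2->3]=2 ship[1->2]=1 ship[0->1]=2 prod=3 -> [5 8 3 7]
Step 2: demand=4,sold=4 ship[2->3]=2 ship[1->2]=1 ship[0->1]=2 prod=3 -> [6 9 2 5]
Step 3: demand=4,sold=4 ship[2->3]=2 ship[1->2]=1 ship[0->1]=2 prod=3 -> [7 10 1 3]
Step 4: demand=4,sold=3 ship[2->3]=1 ship[1->2]=1 ship[0->1]=2 prod=3 -> [8 11 1 1]
Step 5: demand=4,sold=1 ship[2->3]=1 ship[1->2]=1 ship[0->1]=2 prod=3 -> [9 12 1 1]
Step 6: demand=4,sold=1 ship[2->3]=1 ship[1->2]=1 ship[0->1]=2 prod=3 -> [10 13 1 1]
Step 7: demand=4,sold=1 ship[2->3]=1 ship[1->2]=1 ship[0->1]=2 prod=3 -> [11 14 1 1]
Step 8: demand=4,sold=1 ship[2->3]=1 ship[1->2]=1 ship[0->1]=2 prod=3 -> [12 15 1 1]
Step 9: demand=4,sold=1 ship[2->3]=1 ship[1->2]=1 ship[0->1]=2 prod=3 -> [13 16 1 1]
Step 10: demand=4,sold=1 ship[2->3]=1 ship[1->2]=1 ship[0->1]=2 prod=3 -> [14 17 1 1]
Step 11: demand=4,sold=1 ship[2->3]=1 ship[1->2]=1 ship[0->1]=2 prod=3 -> [15 18 1 1]
Step 12: demand=4,sold=1 ship[2->3]=1 ship[1->2]=1 ship[0->1]=2 prod=3 -> [16 19 1 1]
First stockout at step 4

4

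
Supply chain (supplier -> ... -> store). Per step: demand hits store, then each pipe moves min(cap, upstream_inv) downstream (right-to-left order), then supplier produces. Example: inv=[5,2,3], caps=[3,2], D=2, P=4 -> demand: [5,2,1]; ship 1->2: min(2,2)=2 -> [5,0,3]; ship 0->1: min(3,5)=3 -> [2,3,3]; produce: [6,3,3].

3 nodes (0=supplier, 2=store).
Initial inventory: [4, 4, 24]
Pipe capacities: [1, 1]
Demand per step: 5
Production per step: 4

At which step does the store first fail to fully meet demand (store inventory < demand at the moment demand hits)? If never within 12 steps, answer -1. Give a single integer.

Step 1: demand=5,sold=5 ship[1->2]=1 ship[0->1]=1 prod=4 -> [7 4 20]
Step 2: demand=5,sold=5 ship[1->2]=1 ship[0->1]=1 prod=4 -> [10 4 16]
Step 3: demand=5,sold=5 ship[1->2]=1 ship[0->1]=1 prod=4 -> [13 4 12]
Step 4: demand=5,sold=5 ship[1->2]=1 ship[0->1]=1 prod=4 -> [16 4 8]
Step 5: demand=5,sold=5 ship[1->2]=1 ship[0->1]=1 prod=4 -> [19 4 4]
Step 6: demand=5,sold=4 ship[1->2]=1 ship[0->1]=1 prod=4 -> [22 4 1]
Step 7: demand=5,sold=1 ship[1->2]=1 ship[0->1]=1 prod=4 -> [25 4 1]
Step 8: demand=5,sold=1 ship[1->2]=1 ship[0->1]=1 prod=4 -> [28 4 1]
Step 9: demand=5,sold=1 ship[1->2]=1 ship[0->1]=1 prod=4 -> [31 4 1]
Step 10: demand=5,sold=1 ship[1->2]=1 ship[0->1]=1 prod=4 -> [34 4 1]
Step 11: demand=5,sold=1 ship[1->2]=1 ship[0->1]=1 prod=4 -> [37 4 1]
Step 12: demand=5,sold=1 ship[1->2]=1 ship[0->1]=1 prod=4 -> [40 4 1]
First stockout at step 6

6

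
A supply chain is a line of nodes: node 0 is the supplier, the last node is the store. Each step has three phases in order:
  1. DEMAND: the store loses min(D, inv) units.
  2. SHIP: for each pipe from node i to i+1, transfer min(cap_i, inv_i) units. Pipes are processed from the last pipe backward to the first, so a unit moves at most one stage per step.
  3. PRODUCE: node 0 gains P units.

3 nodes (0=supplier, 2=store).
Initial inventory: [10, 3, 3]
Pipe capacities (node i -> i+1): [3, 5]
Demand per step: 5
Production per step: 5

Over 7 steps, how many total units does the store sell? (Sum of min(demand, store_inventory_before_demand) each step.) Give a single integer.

Step 1: sold=3 (running total=3) -> [12 3 3]
Step 2: sold=3 (running total=6) -> [14 3 3]
Step 3: sold=3 (running total=9) -> [16 3 3]
Step 4: sold=3 (running total=12) -> [18 3 3]
Step 5: sold=3 (running total=15) -> [20 3 3]
Step 6: sold=3 (running total=18) -> [22 3 3]
Step 7: sold=3 (running total=21) -> [24 3 3]

Answer: 21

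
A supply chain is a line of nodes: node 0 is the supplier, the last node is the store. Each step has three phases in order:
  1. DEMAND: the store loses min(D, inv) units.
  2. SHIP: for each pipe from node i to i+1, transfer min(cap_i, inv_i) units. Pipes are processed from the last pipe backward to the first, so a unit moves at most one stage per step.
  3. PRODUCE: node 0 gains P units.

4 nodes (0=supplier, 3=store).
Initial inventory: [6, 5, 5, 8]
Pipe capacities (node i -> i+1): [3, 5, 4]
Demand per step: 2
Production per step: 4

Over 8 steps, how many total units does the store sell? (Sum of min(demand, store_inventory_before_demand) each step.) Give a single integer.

Answer: 16

Derivation:
Step 1: sold=2 (running total=2) -> [7 3 6 10]
Step 2: sold=2 (running total=4) -> [8 3 5 12]
Step 3: sold=2 (running total=6) -> [9 3 4 14]
Step 4: sold=2 (running total=8) -> [10 3 3 16]
Step 5: sold=2 (running total=10) -> [11 3 3 17]
Step 6: sold=2 (running total=12) -> [12 3 3 18]
Step 7: sold=2 (running total=14) -> [13 3 3 19]
Step 8: sold=2 (running total=16) -> [14 3 3 20]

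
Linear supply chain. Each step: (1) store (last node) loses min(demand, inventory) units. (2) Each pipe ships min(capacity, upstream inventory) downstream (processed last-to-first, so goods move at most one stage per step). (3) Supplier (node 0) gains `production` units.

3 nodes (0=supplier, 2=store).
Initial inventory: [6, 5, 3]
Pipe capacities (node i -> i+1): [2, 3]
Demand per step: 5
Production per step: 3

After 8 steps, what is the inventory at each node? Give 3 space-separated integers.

Step 1: demand=5,sold=3 ship[1->2]=3 ship[0->1]=2 prod=3 -> inv=[7 4 3]
Step 2: demand=5,sold=3 ship[1->2]=3 ship[0->1]=2 prod=3 -> inv=[8 3 3]
Step 3: demand=5,sold=3 ship[1->2]=3 ship[0->1]=2 prod=3 -> inv=[9 2 3]
Step 4: demand=5,sold=3 ship[1->2]=2 ship[0->1]=2 prod=3 -> inv=[10 2 2]
Step 5: demand=5,sold=2 ship[1->2]=2 ship[0->1]=2 prod=3 -> inv=[11 2 2]
Step 6: demand=5,sold=2 ship[1->2]=2 ship[0->1]=2 prod=3 -> inv=[12 2 2]
Step 7: demand=5,sold=2 ship[1->2]=2 ship[0->1]=2 prod=3 -> inv=[13 2 2]
Step 8: demand=5,sold=2 ship[1->2]=2 ship[0->1]=2 prod=3 -> inv=[14 2 2]

14 2 2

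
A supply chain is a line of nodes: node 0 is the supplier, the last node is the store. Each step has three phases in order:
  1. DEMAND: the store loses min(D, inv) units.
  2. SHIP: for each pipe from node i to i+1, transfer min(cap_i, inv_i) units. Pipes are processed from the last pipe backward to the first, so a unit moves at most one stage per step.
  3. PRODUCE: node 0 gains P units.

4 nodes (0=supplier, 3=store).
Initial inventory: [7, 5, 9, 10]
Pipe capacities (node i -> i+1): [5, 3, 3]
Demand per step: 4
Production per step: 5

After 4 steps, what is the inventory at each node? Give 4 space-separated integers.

Step 1: demand=4,sold=4 ship[2->3]=3 ship[1->2]=3 ship[0->1]=5 prod=5 -> inv=[7 7 9 9]
Step 2: demand=4,sold=4 ship[2->3]=3 ship[1->2]=3 ship[0->1]=5 prod=5 -> inv=[7 9 9 8]
Step 3: demand=4,sold=4 ship[2->3]=3 ship[1->2]=3 ship[0->1]=5 prod=5 -> inv=[7 11 9 7]
Step 4: demand=4,sold=4 ship[2->3]=3 ship[1->2]=3 ship[0->1]=5 prod=5 -> inv=[7 13 9 6]

7 13 9 6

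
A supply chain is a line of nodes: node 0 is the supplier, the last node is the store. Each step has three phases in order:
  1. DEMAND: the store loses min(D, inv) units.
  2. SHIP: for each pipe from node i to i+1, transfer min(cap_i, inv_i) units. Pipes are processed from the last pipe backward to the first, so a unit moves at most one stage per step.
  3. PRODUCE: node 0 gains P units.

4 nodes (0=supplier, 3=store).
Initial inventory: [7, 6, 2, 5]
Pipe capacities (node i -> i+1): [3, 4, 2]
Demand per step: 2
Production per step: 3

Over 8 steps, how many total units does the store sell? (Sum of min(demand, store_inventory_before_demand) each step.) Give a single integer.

Answer: 16

Derivation:
Step 1: sold=2 (running total=2) -> [7 5 4 5]
Step 2: sold=2 (running total=4) -> [7 4 6 5]
Step 3: sold=2 (running total=6) -> [7 3 8 5]
Step 4: sold=2 (running total=8) -> [7 3 9 5]
Step 5: sold=2 (running total=10) -> [7 3 10 5]
Step 6: sold=2 (running total=12) -> [7 3 11 5]
Step 7: sold=2 (running total=14) -> [7 3 12 5]
Step 8: sold=2 (running total=16) -> [7 3 13 5]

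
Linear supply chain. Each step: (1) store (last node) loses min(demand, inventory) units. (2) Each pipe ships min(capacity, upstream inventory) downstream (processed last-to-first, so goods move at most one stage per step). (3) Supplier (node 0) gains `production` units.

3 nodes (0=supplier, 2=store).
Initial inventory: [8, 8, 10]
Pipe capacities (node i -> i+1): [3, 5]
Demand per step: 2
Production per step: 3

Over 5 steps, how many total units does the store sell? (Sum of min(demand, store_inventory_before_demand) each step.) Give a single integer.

Answer: 10

Derivation:
Step 1: sold=2 (running total=2) -> [8 6 13]
Step 2: sold=2 (running total=4) -> [8 4 16]
Step 3: sold=2 (running total=6) -> [8 3 18]
Step 4: sold=2 (running total=8) -> [8 3 19]
Step 5: sold=2 (running total=10) -> [8 3 20]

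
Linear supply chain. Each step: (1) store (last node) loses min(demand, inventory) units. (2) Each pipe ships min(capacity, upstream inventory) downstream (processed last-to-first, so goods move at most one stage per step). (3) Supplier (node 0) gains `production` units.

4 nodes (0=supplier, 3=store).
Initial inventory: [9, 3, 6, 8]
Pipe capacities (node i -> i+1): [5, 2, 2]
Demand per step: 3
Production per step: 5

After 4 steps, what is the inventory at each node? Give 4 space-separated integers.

Step 1: demand=3,sold=3 ship[2->3]=2 ship[1->2]=2 ship[0->1]=5 prod=5 -> inv=[9 6 6 7]
Step 2: demand=3,sold=3 ship[2->3]=2 ship[1->2]=2 ship[0->1]=5 prod=5 -> inv=[9 9 6 6]
Step 3: demand=3,sold=3 ship[2->3]=2 ship[1->2]=2 ship[0->1]=5 prod=5 -> inv=[9 12 6 5]
Step 4: demand=3,sold=3 ship[2->3]=2 ship[1->2]=2 ship[0->1]=5 prod=5 -> inv=[9 15 6 4]

9 15 6 4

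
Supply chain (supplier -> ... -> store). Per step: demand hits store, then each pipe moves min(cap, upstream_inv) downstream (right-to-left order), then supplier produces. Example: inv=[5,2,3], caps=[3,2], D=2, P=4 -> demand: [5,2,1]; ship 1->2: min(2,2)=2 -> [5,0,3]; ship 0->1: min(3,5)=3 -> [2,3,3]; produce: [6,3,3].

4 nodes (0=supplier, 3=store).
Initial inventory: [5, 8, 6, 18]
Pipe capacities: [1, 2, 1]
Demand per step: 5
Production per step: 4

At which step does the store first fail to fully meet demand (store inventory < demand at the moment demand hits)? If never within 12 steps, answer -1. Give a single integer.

Step 1: demand=5,sold=5 ship[2->3]=1 ship[1->2]=2 ship[0->1]=1 prod=4 -> [8 7 7 14]
Step 2: demand=5,sold=5 ship[2->3]=1 ship[1->2]=2 ship[0->1]=1 prod=4 -> [11 6 8 10]
Step 3: demand=5,sold=5 ship[2->3]=1 ship[1->2]=2 ship[0->1]=1 prod=4 -> [14 5 9 6]
Step 4: demand=5,sold=5 ship[2->3]=1 ship[1->2]=2 ship[0->1]=1 prod=4 -> [17 4 10 2]
Step 5: demand=5,sold=2 ship[2->3]=1 ship[1->2]=2 ship[0->1]=1 prod=4 -> [20 3 11 1]
Step 6: demand=5,sold=1 ship[2->3]=1 ship[1->2]=2 ship[0->1]=1 prod=4 -> [23 2 12 1]
Step 7: demand=5,sold=1 ship[2->3]=1 ship[1->2]=2 ship[0->1]=1 prod=4 -> [26 1 13 1]
Step 8: demand=5,sold=1 ship[2->3]=1 ship[1->2]=1 ship[0->1]=1 prod=4 -> [29 1 13 1]
Step 9: demand=5,sold=1 ship[2->3]=1 ship[1->2]=1 ship[0->1]=1 prod=4 -> [32 1 13 1]
Step 10: demand=5,sold=1 ship[2->3]=1 ship[1->2]=1 ship[0->1]=1 prod=4 -> [35 1 13 1]
Step 11: demand=5,sold=1 ship[2->3]=1 ship[1->2]=1 ship[0->1]=1 prod=4 -> [38 1 13 1]
Step 12: demand=5,sold=1 ship[2->3]=1 ship[1->2]=1 ship[0->1]=1 prod=4 -> [41 1 13 1]
First stockout at step 5

5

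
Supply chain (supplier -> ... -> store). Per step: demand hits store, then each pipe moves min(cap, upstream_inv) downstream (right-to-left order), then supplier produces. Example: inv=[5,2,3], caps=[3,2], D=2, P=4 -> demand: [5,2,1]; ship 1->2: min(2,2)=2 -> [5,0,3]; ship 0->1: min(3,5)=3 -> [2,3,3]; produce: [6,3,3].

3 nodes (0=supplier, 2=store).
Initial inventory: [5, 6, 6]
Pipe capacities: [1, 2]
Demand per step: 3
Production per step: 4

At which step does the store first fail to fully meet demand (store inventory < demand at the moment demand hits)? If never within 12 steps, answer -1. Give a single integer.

Step 1: demand=3,sold=3 ship[1->2]=2 ship[0->1]=1 prod=4 -> [8 5 5]
Step 2: demand=3,sold=3 ship[1->2]=2 ship[0->1]=1 prod=4 -> [11 4 4]
Step 3: demand=3,sold=3 ship[1->2]=2 ship[0->1]=1 prod=4 -> [14 3 3]
Step 4: demand=3,sold=3 ship[1->2]=2 ship[0->1]=1 prod=4 -> [17 2 2]
Step 5: demand=3,sold=2 ship[1->2]=2 ship[0->1]=1 prod=4 -> [20 1 2]
Step 6: demand=3,sold=2 ship[1->2]=1 ship[0->1]=1 prod=4 -> [23 1 1]
Step 7: demand=3,sold=1 ship[1->2]=1 ship[0->1]=1 prod=4 -> [26 1 1]
Step 8: demand=3,sold=1 ship[1->2]=1 ship[0->1]=1 prod=4 -> [29 1 1]
Step 9: demand=3,sold=1 ship[1->2]=1 ship[0->1]=1 prod=4 -> [32 1 1]
Step 10: demand=3,sold=1 ship[1->2]=1 ship[0->1]=1 prod=4 -> [35 1 1]
Step 11: demand=3,sold=1 ship[1->2]=1 ship[0->1]=1 prod=4 -> [38 1 1]
Step 12: demand=3,sold=1 ship[1->2]=1 ship[0->1]=1 prod=4 -> [41 1 1]
First stockout at step 5

5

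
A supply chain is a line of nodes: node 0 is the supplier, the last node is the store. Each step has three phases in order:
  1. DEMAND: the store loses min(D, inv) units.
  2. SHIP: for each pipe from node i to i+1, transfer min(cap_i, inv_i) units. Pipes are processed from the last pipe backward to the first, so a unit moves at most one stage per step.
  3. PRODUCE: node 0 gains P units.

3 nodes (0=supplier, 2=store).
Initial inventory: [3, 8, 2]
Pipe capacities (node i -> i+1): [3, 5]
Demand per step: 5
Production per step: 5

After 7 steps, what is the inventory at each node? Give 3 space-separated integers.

Step 1: demand=5,sold=2 ship[1->2]=5 ship[0->1]=3 prod=5 -> inv=[5 6 5]
Step 2: demand=5,sold=5 ship[1->2]=5 ship[0->1]=3 prod=5 -> inv=[7 4 5]
Step 3: demand=5,sold=5 ship[1->2]=4 ship[0->1]=3 prod=5 -> inv=[9 3 4]
Step 4: demand=5,sold=4 ship[1->2]=3 ship[0->1]=3 prod=5 -> inv=[11 3 3]
Step 5: demand=5,sold=3 ship[1->2]=3 ship[0->1]=3 prod=5 -> inv=[13 3 3]
Step 6: demand=5,sold=3 ship[1->2]=3 ship[0->1]=3 prod=5 -> inv=[15 3 3]
Step 7: demand=5,sold=3 ship[1->2]=3 ship[0->1]=3 prod=5 -> inv=[17 3 3]

17 3 3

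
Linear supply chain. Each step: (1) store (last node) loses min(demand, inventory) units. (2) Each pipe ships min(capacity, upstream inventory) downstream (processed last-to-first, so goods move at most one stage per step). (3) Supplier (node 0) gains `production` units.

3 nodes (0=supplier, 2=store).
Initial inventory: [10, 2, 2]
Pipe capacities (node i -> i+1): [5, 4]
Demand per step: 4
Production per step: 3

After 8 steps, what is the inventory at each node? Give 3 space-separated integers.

Step 1: demand=4,sold=2 ship[1->2]=2 ship[0->1]=5 prod=3 -> inv=[8 5 2]
Step 2: demand=4,sold=2 ship[1->2]=4 ship[0->1]=5 prod=3 -> inv=[6 6 4]
Step 3: demand=4,sold=4 ship[1->2]=4 ship[0->1]=5 prod=3 -> inv=[4 7 4]
Step 4: demand=4,sold=4 ship[1->2]=4 ship[0->1]=4 prod=3 -> inv=[3 7 4]
Step 5: demand=4,sold=4 ship[1->2]=4 ship[0->1]=3 prod=3 -> inv=[3 6 4]
Step 6: demand=4,sold=4 ship[1->2]=4 ship[0->1]=3 prod=3 -> inv=[3 5 4]
Step 7: demand=4,sold=4 ship[1->2]=4 ship[0->1]=3 prod=3 -> inv=[3 4 4]
Step 8: demand=4,sold=4 ship[1->2]=4 ship[0->1]=3 prod=3 -> inv=[3 3 4]

3 3 4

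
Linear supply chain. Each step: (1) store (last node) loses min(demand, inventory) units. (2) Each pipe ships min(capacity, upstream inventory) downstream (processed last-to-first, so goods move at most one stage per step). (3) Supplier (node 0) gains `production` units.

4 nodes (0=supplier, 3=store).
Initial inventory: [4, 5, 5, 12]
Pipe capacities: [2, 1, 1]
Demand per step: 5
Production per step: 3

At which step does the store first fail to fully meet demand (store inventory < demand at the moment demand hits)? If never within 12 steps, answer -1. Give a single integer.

Step 1: demand=5,sold=5 ship[2->3]=1 ship[1->2]=1 ship[0->1]=2 prod=3 -> [5 6 5 8]
Step 2: demand=5,sold=5 ship[2->3]=1 ship[1->2]=1 ship[0->1]=2 prod=3 -> [6 7 5 4]
Step 3: demand=5,sold=4 ship[2->3]=1 ship[1->2]=1 ship[0->1]=2 prod=3 -> [7 8 5 1]
Step 4: demand=5,sold=1 ship[2->3]=1 ship[1->2]=1 ship[0->1]=2 prod=3 -> [8 9 5 1]
Step 5: demand=5,sold=1 ship[2->3]=1 ship[1->2]=1 ship[0->1]=2 prod=3 -> [9 10 5 1]
Step 6: demand=5,sold=1 ship[2->3]=1 ship[1->2]=1 ship[0->1]=2 prod=3 -> [10 11 5 1]
Step 7: demand=5,sold=1 ship[2->3]=1 ship[1->2]=1 ship[0->1]=2 prod=3 -> [11 12 5 1]
Step 8: demand=5,sold=1 ship[2->3]=1 ship[1->2]=1 ship[0->1]=2 prod=3 -> [12 13 5 1]
Step 9: demand=5,sold=1 ship[2->3]=1 ship[1->2]=1 ship[0->1]=2 prod=3 -> [13 14 5 1]
Step 10: demand=5,sold=1 ship[2->3]=1 ship[1->2]=1 ship[0->1]=2 prod=3 -> [14 15 5 1]
Step 11: demand=5,sold=1 ship[2->3]=1 ship[1->2]=1 ship[0->1]=2 prod=3 -> [15 16 5 1]
Step 12: demand=5,sold=1 ship[2->3]=1 ship[1->2]=1 ship[0->1]=2 prod=3 -> [16 17 5 1]
First stockout at step 3

3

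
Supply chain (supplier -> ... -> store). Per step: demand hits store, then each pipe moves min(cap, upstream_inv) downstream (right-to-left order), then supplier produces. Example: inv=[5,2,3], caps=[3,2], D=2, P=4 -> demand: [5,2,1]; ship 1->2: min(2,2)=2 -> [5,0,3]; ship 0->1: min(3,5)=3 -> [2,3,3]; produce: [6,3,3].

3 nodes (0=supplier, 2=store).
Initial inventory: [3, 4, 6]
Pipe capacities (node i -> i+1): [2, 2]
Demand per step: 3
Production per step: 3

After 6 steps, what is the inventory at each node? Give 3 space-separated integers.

Step 1: demand=3,sold=3 ship[1->2]=2 ship[0->1]=2 prod=3 -> inv=[4 4 5]
Step 2: demand=3,sold=3 ship[1->2]=2 ship[0->1]=2 prod=3 -> inv=[5 4 4]
Step 3: demand=3,sold=3 ship[1->2]=2 ship[0->1]=2 prod=3 -> inv=[6 4 3]
Step 4: demand=3,sold=3 ship[1->2]=2 ship[0->1]=2 prod=3 -> inv=[7 4 2]
Step 5: demand=3,sold=2 ship[1->2]=2 ship[0->1]=2 prod=3 -> inv=[8 4 2]
Step 6: demand=3,sold=2 ship[1->2]=2 ship[0->1]=2 prod=3 -> inv=[9 4 2]

9 4 2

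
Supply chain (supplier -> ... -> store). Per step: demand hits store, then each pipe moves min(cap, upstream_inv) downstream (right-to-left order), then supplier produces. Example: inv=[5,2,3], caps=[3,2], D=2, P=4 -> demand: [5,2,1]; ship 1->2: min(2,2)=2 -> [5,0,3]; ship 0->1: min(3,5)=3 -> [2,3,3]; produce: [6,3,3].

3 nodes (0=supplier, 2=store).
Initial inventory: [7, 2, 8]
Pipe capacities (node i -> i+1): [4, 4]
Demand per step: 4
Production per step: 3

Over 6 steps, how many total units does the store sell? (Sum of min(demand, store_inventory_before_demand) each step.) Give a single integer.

Answer: 24

Derivation:
Step 1: sold=4 (running total=4) -> [6 4 6]
Step 2: sold=4 (running total=8) -> [5 4 6]
Step 3: sold=4 (running total=12) -> [4 4 6]
Step 4: sold=4 (running total=16) -> [3 4 6]
Step 5: sold=4 (running total=20) -> [3 3 6]
Step 6: sold=4 (running total=24) -> [3 3 5]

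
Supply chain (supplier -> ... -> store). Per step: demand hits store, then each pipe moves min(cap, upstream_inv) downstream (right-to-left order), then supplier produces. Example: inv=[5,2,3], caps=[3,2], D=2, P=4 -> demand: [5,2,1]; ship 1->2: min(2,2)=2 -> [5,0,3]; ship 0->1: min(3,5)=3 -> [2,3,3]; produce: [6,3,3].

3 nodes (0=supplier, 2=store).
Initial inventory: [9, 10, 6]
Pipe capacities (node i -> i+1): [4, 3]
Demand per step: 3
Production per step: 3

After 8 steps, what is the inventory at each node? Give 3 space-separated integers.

Step 1: demand=3,sold=3 ship[1->2]=3 ship[0->1]=4 prod=3 -> inv=[8 11 6]
Step 2: demand=3,sold=3 ship[1->2]=3 ship[0->1]=4 prod=3 -> inv=[7 12 6]
Step 3: demand=3,sold=3 ship[1->2]=3 ship[0->1]=4 prod=3 -> inv=[6 13 6]
Step 4: demand=3,sold=3 ship[1->2]=3 ship[0->1]=4 prod=3 -> inv=[5 14 6]
Step 5: demand=3,sold=3 ship[1->2]=3 ship[0->1]=4 prod=3 -> inv=[4 15 6]
Step 6: demand=3,sold=3 ship[1->2]=3 ship[0->1]=4 prod=3 -> inv=[3 16 6]
Step 7: demand=3,sold=3 ship[1->2]=3 ship[0->1]=3 prod=3 -> inv=[3 16 6]
Step 8: demand=3,sold=3 ship[1->2]=3 ship[0->1]=3 prod=3 -> inv=[3 16 6]

3 16 6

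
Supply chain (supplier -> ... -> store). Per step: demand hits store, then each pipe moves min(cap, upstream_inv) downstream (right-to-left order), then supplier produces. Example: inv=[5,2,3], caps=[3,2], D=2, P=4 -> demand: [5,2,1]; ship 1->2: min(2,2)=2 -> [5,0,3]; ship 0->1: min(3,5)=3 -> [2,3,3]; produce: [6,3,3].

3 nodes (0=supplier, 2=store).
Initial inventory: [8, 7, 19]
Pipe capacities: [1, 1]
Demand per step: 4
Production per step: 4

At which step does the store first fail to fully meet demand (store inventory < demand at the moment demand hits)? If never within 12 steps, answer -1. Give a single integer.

Step 1: demand=4,sold=4 ship[1->2]=1 ship[0->1]=1 prod=4 -> [11 7 16]
Step 2: demand=4,sold=4 ship[1->2]=1 ship[0->1]=1 prod=4 -> [14 7 13]
Step 3: demand=4,sold=4 ship[1->2]=1 ship[0->1]=1 prod=4 -> [17 7 10]
Step 4: demand=4,sold=4 ship[1->2]=1 ship[0->1]=1 prod=4 -> [20 7 7]
Step 5: demand=4,sold=4 ship[1->2]=1 ship[0->1]=1 prod=4 -> [23 7 4]
Step 6: demand=4,sold=4 ship[1->2]=1 ship[0->1]=1 prod=4 -> [26 7 1]
Step 7: demand=4,sold=1 ship[1->2]=1 ship[0->1]=1 prod=4 -> [29 7 1]
Step 8: demand=4,sold=1 ship[1->2]=1 ship[0->1]=1 prod=4 -> [32 7 1]
Step 9: demand=4,sold=1 ship[1->2]=1 ship[0->1]=1 prod=4 -> [35 7 1]
Step 10: demand=4,sold=1 ship[1->2]=1 ship[0->1]=1 prod=4 -> [38 7 1]
Step 11: demand=4,sold=1 ship[1->2]=1 ship[0->1]=1 prod=4 -> [41 7 1]
Step 12: demand=4,sold=1 ship[1->2]=1 ship[0->1]=1 prod=4 -> [44 7 1]
First stockout at step 7

7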